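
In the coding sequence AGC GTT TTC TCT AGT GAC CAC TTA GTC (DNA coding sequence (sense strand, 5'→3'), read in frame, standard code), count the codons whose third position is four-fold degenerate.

Codon 1 AGC (Ser): third position 2-fold.
Codon 2 GTT (Val): third position 4-fold.
Codon 3 TTC (Phe): third position 2-fold.
Codon 4 TCT (Ser): third position 4-fold.
Codon 5 AGT (Ser): third position 2-fold.
Codon 6 GAC (Asp): third position 2-fold.
Codon 7 CAC (His): third position 2-fold.
Codon 8 TTA (Leu): third position 2-fold.
Codon 9 GTC (Val): third position 4-fold.
Four-fold degenerate third positions: 3.

3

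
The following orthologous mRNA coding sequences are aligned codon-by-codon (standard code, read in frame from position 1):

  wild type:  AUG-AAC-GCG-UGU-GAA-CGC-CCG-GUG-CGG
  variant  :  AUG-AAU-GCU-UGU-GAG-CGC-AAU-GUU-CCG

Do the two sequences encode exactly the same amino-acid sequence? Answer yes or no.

no

Codon 1: AUG Met / AUG Met — identical.
Codon 2: AAC Asn / AAU Asn — synonymous.
Codon 3: GCG Ala / GCU Ala — synonymous.
Codon 4: UGU Cys / UGU Cys — identical.
Codon 5: GAA Glu / GAG Glu — synonymous.
Codon 6: CGC Arg / CGC Arg — identical.
Codon 7: CCG Pro / AAU Asn — nonsynonymous.
Codon 8: GUG Val / GUU Val — synonymous.
Codon 9: CGG Arg / CCG Pro — nonsynonymous.
Nonsynonymous differences: 2 → different protein.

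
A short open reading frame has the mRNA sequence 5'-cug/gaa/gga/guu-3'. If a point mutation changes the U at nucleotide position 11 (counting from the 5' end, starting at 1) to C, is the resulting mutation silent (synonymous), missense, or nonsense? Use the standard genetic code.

missense

Position 11 falls in codon 4: GUU → Val.
After the substitution the codon is GCU → Ala.
Val ≠ Ala, so this is a missense mutation.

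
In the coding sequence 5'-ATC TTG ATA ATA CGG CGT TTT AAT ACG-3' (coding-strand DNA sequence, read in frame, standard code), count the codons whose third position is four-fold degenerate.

Codon 1 ATC (Ile): third position 3-fold.
Codon 2 TTG (Leu): third position 2-fold.
Codon 3 ATA (Ile): third position 3-fold.
Codon 4 ATA (Ile): third position 3-fold.
Codon 5 CGG (Arg): third position 4-fold.
Codon 6 CGT (Arg): third position 4-fold.
Codon 7 TTT (Phe): third position 2-fold.
Codon 8 AAT (Asn): third position 2-fold.
Codon 9 ACG (Thr): third position 4-fold.
Four-fold degenerate third positions: 3.

3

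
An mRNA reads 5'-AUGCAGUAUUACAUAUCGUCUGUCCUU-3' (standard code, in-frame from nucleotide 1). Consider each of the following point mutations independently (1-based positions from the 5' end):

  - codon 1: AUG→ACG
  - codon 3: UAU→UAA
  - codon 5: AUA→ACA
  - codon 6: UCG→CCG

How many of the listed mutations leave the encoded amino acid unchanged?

Codon 1: AUG (Met) → ACG (Thr) — missense.
Codon 3: UAU (Tyr) → UAA (Stop) — nonsense.
Codon 5: AUA (Ile) → ACA (Thr) — missense.
Codon 6: UCG (Ser) → CCG (Pro) — missense.
Synonymous: 0 of 4.

0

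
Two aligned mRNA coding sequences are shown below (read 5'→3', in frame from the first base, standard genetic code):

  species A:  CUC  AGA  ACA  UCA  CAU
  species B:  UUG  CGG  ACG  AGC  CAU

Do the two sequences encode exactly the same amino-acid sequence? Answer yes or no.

yes

Codon 1: CUC Leu / UUG Leu — synonymous.
Codon 2: AGA Arg / CGG Arg — synonymous.
Codon 3: ACA Thr / ACG Thr — synonymous.
Codon 4: UCA Ser / AGC Ser — synonymous.
Codon 5: CAU His / CAU His — identical.
Nonsynonymous differences: 0 → same protein.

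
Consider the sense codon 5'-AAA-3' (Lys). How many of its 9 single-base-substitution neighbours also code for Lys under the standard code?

Position 1: none → 0 synonymous.
Position 2: none → 0 synonymous.
Position 3: AAG → 1 synonymous.
Total: 0 + 0 + 1 = 1.

1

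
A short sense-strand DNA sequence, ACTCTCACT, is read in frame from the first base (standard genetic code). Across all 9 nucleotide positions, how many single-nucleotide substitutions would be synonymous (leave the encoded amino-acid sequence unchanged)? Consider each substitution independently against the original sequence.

Codon 1 (ACT, Thr): 3 synonymous substitutions.
Codon 2 (CTC, Leu): 3 synonymous substitutions.
Codon 3 (ACT, Thr): 3 synonymous substitutions.
Total: 3 + 3 + 3 = 9.

9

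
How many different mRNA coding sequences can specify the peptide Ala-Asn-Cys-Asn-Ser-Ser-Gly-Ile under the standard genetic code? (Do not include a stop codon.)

13824

Ala: 4 codons.
Asn: 2 codons.
Cys: 2 codons.
Asn: 2 codons.
Ser: 6 codons.
Ser: 6 codons.
Gly: 4 codons.
Ile: 3 codons.
4 × 2 × 2 × 2 × 6 × 6 × 4 × 3 = 13824.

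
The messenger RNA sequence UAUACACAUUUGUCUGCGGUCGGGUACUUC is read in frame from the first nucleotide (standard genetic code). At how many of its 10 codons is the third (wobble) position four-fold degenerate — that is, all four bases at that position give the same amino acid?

Codon 1 UAU (Tyr): third position 2-fold.
Codon 2 ACA (Thr): third position 4-fold.
Codon 3 CAU (His): third position 2-fold.
Codon 4 UUG (Leu): third position 2-fold.
Codon 5 UCU (Ser): third position 4-fold.
Codon 6 GCG (Ala): third position 4-fold.
Codon 7 GUC (Val): third position 4-fold.
Codon 8 GGG (Gly): third position 4-fold.
Codon 9 UAC (Tyr): third position 2-fold.
Codon 10 UUC (Phe): third position 2-fold.
Four-fold degenerate third positions: 5.

5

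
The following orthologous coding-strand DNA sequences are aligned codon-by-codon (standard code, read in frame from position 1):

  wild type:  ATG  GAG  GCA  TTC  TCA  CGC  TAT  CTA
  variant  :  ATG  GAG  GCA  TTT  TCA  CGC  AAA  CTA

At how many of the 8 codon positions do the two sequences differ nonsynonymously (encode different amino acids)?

Codon 1: ATG Met / ATG Met — identical.
Codon 2: GAG Glu / GAG Glu — identical.
Codon 3: GCA Ala / GCA Ala — identical.
Codon 4: TTC Phe / TTT Phe — synonymous.
Codon 5: TCA Ser / TCA Ser — identical.
Codon 6: CGC Arg / CGC Arg — identical.
Codon 7: TAT Tyr / AAA Lys — nonsynonymous.
Codon 8: CTA Leu / CTA Leu — identical.
Nonsynonymous differences: 1.

1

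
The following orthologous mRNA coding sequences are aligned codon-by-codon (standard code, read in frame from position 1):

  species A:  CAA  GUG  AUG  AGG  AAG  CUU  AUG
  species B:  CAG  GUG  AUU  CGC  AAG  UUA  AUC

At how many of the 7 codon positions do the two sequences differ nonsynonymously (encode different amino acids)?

Codon 1: CAA Gln / CAG Gln — synonymous.
Codon 2: GUG Val / GUG Val — identical.
Codon 3: AUG Met / AUU Ile — nonsynonymous.
Codon 4: AGG Arg / CGC Arg — synonymous.
Codon 5: AAG Lys / AAG Lys — identical.
Codon 6: CUU Leu / UUA Leu — synonymous.
Codon 7: AUG Met / AUC Ile — nonsynonymous.
Nonsynonymous differences: 2.

2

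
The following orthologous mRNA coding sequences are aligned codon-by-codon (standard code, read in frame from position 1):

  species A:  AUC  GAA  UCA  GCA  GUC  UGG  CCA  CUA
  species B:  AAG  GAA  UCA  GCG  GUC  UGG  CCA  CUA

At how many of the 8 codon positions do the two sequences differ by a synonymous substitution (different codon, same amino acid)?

1

Codon 1: AUC Ile / AAG Lys — nonsynonymous.
Codon 2: GAA Glu / GAA Glu — identical.
Codon 3: UCA Ser / UCA Ser — identical.
Codon 4: GCA Ala / GCG Ala — synonymous.
Codon 5: GUC Val / GUC Val — identical.
Codon 6: UGG Trp / UGG Trp — identical.
Codon 7: CCA Pro / CCA Pro — identical.
Codon 8: CUA Leu / CUA Leu — identical.
Synonymous differences: 1.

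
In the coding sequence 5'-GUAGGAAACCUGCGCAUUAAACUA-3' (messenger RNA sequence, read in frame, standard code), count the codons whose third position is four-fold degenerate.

5

Codon 1 GUA (Val): third position 4-fold.
Codon 2 GGA (Gly): third position 4-fold.
Codon 3 AAC (Asn): third position 2-fold.
Codon 4 CUG (Leu): third position 4-fold.
Codon 5 CGC (Arg): third position 4-fold.
Codon 6 AUU (Ile): third position 3-fold.
Codon 7 AAA (Lys): third position 2-fold.
Codon 8 CUA (Leu): third position 4-fold.
Four-fold degenerate third positions: 5.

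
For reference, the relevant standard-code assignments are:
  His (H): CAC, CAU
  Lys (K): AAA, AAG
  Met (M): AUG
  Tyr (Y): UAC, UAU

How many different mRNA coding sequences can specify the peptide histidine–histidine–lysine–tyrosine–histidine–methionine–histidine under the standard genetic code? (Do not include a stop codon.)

64

His: 2 codons.
His: 2 codons.
Lys: 2 codons.
Tyr: 2 codons.
His: 2 codons.
Met: 1 codon.
His: 2 codons.
2 × 2 × 2 × 2 × 2 × 1 × 2 = 64.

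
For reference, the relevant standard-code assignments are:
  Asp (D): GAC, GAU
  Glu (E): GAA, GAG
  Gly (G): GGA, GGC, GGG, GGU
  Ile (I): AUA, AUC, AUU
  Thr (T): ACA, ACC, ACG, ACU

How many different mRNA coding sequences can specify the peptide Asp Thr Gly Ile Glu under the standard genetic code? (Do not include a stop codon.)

Asp: 2 codons.
Thr: 4 codons.
Gly: 4 codons.
Ile: 3 codons.
Glu: 2 codons.
2 × 4 × 4 × 3 × 2 = 192.

192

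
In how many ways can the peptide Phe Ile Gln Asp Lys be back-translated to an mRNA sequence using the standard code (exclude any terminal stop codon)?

48

Phe: 2 codons.
Ile: 3 codons.
Gln: 2 codons.
Asp: 2 codons.
Lys: 2 codons.
2 × 3 × 2 × 2 × 2 = 48.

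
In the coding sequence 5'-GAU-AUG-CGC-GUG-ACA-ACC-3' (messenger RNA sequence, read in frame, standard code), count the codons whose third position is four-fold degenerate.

4

Codon 1 GAU (Asp): third position 2-fold.
Codon 2 AUG (Met): third position 1-fold.
Codon 3 CGC (Arg): third position 4-fold.
Codon 4 GUG (Val): third position 4-fold.
Codon 5 ACA (Thr): third position 4-fold.
Codon 6 ACC (Thr): third position 4-fold.
Four-fold degenerate third positions: 4.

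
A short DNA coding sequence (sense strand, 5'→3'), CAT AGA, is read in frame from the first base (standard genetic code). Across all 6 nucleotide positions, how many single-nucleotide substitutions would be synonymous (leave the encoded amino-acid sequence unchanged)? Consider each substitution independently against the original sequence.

3

Codon 1 (CAT, His): 1 synonymous substitution.
Codon 2 (AGA, Arg): 2 synonymous substitutions.
Total: 1 + 2 = 3.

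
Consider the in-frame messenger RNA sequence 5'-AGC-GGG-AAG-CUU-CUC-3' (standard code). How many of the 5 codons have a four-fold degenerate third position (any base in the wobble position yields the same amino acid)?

Codon 1 AGC (Ser): third position 2-fold.
Codon 2 GGG (Gly): third position 4-fold.
Codon 3 AAG (Lys): third position 2-fold.
Codon 4 CUU (Leu): third position 4-fold.
Codon 5 CUC (Leu): third position 4-fold.
Four-fold degenerate third positions: 3.

3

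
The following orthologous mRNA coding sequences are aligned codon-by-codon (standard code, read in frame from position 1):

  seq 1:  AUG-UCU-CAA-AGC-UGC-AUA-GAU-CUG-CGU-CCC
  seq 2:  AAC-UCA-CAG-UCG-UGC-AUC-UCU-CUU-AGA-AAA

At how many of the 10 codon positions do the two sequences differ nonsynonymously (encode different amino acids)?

Codon 1: AUG Met / AAC Asn — nonsynonymous.
Codon 2: UCU Ser / UCA Ser — synonymous.
Codon 3: CAA Gln / CAG Gln — synonymous.
Codon 4: AGC Ser / UCG Ser — synonymous.
Codon 5: UGC Cys / UGC Cys — identical.
Codon 6: AUA Ile / AUC Ile — synonymous.
Codon 7: GAU Asp / UCU Ser — nonsynonymous.
Codon 8: CUG Leu / CUU Leu — synonymous.
Codon 9: CGU Arg / AGA Arg — synonymous.
Codon 10: CCC Pro / AAA Lys — nonsynonymous.
Nonsynonymous differences: 3.

3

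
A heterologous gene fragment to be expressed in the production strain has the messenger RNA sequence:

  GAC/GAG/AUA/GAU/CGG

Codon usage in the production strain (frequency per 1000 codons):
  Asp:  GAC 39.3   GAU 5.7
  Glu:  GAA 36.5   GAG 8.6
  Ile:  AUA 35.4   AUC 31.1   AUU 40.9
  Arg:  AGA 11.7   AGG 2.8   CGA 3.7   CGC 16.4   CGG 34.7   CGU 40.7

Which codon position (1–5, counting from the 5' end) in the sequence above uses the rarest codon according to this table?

Codon 1 GAC (Asp): 39.3 per 1000.
Codon 2 GAG (Glu): 8.6 per 1000.
Codon 3 AUA (Ile): 35.4 per 1000.
Codon 4 GAU (Asp): 5.7 per 1000.
Codon 5 CGG (Arg): 34.7 per 1000.
Lowest frequency is 5.7 at codon 4.

4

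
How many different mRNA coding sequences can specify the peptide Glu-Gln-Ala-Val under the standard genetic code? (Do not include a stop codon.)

Glu: 2 codons.
Gln: 2 codons.
Ala: 4 codons.
Val: 4 codons.
2 × 2 × 4 × 4 = 64.

64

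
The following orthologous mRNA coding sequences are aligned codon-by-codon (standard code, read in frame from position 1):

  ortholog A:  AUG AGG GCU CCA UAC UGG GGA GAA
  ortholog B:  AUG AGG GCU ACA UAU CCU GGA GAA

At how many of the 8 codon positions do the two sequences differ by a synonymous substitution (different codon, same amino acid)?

1

Codon 1: AUG Met / AUG Met — identical.
Codon 2: AGG Arg / AGG Arg — identical.
Codon 3: GCU Ala / GCU Ala — identical.
Codon 4: CCA Pro / ACA Thr — nonsynonymous.
Codon 5: UAC Tyr / UAU Tyr — synonymous.
Codon 6: UGG Trp / CCU Pro — nonsynonymous.
Codon 7: GGA Gly / GGA Gly — identical.
Codon 8: GAA Glu / GAA Glu — identical.
Synonymous differences: 1.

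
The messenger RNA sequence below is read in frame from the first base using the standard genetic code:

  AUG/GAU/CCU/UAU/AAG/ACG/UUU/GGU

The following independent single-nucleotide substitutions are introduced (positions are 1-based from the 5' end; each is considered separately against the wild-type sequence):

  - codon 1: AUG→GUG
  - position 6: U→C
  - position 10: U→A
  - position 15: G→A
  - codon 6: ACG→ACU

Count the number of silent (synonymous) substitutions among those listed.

Codon 1: AUG (Met) → GUG (Val) — missense.
Codon 2: GAU (Asp) → GAC (Asp) — synonymous.
Codon 4: UAU (Tyr) → AAU (Asn) — missense.
Codon 5: AAG (Lys) → AAA (Lys) — synonymous.
Codon 6: ACG (Thr) → ACU (Thr) — synonymous.
Synonymous: 3 of 5.

3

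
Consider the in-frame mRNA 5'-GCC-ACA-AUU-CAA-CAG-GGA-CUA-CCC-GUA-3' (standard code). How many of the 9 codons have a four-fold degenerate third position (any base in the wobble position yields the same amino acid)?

Codon 1 GCC (Ala): third position 4-fold.
Codon 2 ACA (Thr): third position 4-fold.
Codon 3 AUU (Ile): third position 3-fold.
Codon 4 CAA (Gln): third position 2-fold.
Codon 5 CAG (Gln): third position 2-fold.
Codon 6 GGA (Gly): third position 4-fold.
Codon 7 CUA (Leu): third position 4-fold.
Codon 8 CCC (Pro): third position 4-fold.
Codon 9 GUA (Val): third position 4-fold.
Four-fold degenerate third positions: 6.

6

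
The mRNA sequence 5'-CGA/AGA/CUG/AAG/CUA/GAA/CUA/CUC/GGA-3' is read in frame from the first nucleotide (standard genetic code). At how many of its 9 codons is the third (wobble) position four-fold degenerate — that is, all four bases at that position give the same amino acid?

Codon 1 CGA (Arg): third position 4-fold.
Codon 2 AGA (Arg): third position 2-fold.
Codon 3 CUG (Leu): third position 4-fold.
Codon 4 AAG (Lys): third position 2-fold.
Codon 5 CUA (Leu): third position 4-fold.
Codon 6 GAA (Glu): third position 2-fold.
Codon 7 CUA (Leu): third position 4-fold.
Codon 8 CUC (Leu): third position 4-fold.
Codon 9 GGA (Gly): third position 4-fold.
Four-fold degenerate third positions: 6.

6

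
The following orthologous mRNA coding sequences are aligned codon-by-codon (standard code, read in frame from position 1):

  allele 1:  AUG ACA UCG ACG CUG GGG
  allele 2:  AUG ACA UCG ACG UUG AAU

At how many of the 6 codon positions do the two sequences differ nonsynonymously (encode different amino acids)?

1

Codon 1: AUG Met / AUG Met — identical.
Codon 2: ACA Thr / ACA Thr — identical.
Codon 3: UCG Ser / UCG Ser — identical.
Codon 4: ACG Thr / ACG Thr — identical.
Codon 5: CUG Leu / UUG Leu — synonymous.
Codon 6: GGG Gly / AAU Asn — nonsynonymous.
Nonsynonymous differences: 1.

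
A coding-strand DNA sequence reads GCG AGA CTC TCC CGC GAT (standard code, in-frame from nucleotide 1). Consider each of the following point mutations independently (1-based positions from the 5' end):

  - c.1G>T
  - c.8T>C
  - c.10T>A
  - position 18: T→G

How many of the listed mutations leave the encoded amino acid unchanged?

0

Codon 1: GCG (Ala) → TCG (Ser) — missense.
Codon 3: CTC (Leu) → CCC (Pro) — missense.
Codon 4: TCC (Ser) → ACC (Thr) — missense.
Codon 6: GAT (Asp) → GAG (Glu) — missense.
Synonymous: 0 of 4.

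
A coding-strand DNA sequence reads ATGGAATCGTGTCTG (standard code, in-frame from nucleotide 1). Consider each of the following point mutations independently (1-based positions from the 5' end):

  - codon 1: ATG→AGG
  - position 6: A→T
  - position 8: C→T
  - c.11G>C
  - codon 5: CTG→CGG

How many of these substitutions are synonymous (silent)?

Codon 1: ATG (Met) → AGG (Arg) — missense.
Codon 2: GAA (Glu) → GAT (Asp) — missense.
Codon 3: TCG (Ser) → TTG (Leu) — missense.
Codon 4: TGT (Cys) → TCT (Ser) — missense.
Codon 5: CTG (Leu) → CGG (Arg) — missense.
Synonymous: 0 of 5.

0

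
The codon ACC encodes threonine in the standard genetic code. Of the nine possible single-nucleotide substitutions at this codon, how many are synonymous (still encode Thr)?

3

Position 1: none → 0 synonymous.
Position 2: none → 0 synonymous.
Position 3: ACU, ACA, ACG → 3 synonymous.
Total: 0 + 0 + 3 = 3.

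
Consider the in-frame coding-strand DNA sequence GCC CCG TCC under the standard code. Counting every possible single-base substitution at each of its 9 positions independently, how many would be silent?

9

Codon 1 (GCC, Ala): 3 synonymous substitutions.
Codon 2 (CCG, Pro): 3 synonymous substitutions.
Codon 3 (TCC, Ser): 3 synonymous substitutions.
Total: 3 + 3 + 3 = 9.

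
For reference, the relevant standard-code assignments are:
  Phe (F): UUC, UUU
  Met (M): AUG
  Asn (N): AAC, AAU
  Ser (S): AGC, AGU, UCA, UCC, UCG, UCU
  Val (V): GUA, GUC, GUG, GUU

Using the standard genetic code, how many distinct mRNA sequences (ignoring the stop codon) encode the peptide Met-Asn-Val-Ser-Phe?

Met: 1 codon.
Asn: 2 codons.
Val: 4 codons.
Ser: 6 codons.
Phe: 2 codons.
1 × 2 × 4 × 6 × 2 = 96.

96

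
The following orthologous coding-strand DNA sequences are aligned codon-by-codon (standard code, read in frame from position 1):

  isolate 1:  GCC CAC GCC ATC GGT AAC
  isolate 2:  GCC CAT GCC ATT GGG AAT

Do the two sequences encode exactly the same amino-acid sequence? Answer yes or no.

Codon 1: GCC Ala / GCC Ala — identical.
Codon 2: CAC His / CAT His — synonymous.
Codon 3: GCC Ala / GCC Ala — identical.
Codon 4: ATC Ile / ATT Ile — synonymous.
Codon 5: GGT Gly / GGG Gly — synonymous.
Codon 6: AAC Asn / AAT Asn — synonymous.
Nonsynonymous differences: 0 → same protein.

yes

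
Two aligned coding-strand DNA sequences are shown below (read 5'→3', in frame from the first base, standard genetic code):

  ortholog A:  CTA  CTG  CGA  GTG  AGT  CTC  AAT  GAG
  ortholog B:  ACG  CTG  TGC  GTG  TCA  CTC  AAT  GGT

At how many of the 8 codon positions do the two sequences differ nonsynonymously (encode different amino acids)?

3

Codon 1: CTA Leu / ACG Thr — nonsynonymous.
Codon 2: CTG Leu / CTG Leu — identical.
Codon 3: CGA Arg / TGC Cys — nonsynonymous.
Codon 4: GTG Val / GTG Val — identical.
Codon 5: AGT Ser / TCA Ser — synonymous.
Codon 6: CTC Leu / CTC Leu — identical.
Codon 7: AAT Asn / AAT Asn — identical.
Codon 8: GAG Glu / GGT Gly — nonsynonymous.
Nonsynonymous differences: 3.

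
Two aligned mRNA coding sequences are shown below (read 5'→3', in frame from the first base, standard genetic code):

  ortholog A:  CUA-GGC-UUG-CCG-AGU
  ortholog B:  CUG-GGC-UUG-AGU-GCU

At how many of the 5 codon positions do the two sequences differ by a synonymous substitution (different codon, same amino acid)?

1

Codon 1: CUA Leu / CUG Leu — synonymous.
Codon 2: GGC Gly / GGC Gly — identical.
Codon 3: UUG Leu / UUG Leu — identical.
Codon 4: CCG Pro / AGU Ser — nonsynonymous.
Codon 5: AGU Ser / GCU Ala — nonsynonymous.
Synonymous differences: 1.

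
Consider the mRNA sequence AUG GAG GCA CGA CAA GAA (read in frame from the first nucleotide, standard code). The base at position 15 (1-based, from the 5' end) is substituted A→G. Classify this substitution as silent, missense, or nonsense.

silent

Position 15 falls in codon 5: CAA → Gln.
After the substitution the codon is CAG → Gln.
Both encode Gln, so the change is synonymous.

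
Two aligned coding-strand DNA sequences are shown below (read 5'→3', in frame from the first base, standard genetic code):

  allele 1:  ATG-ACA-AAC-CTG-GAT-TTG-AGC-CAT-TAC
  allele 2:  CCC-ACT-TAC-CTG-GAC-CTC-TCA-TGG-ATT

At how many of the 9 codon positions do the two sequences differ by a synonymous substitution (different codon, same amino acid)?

4

Codon 1: ATG Met / CCC Pro — nonsynonymous.
Codon 2: ACA Thr / ACT Thr — synonymous.
Codon 3: AAC Asn / TAC Tyr — nonsynonymous.
Codon 4: CTG Leu / CTG Leu — identical.
Codon 5: GAT Asp / GAC Asp — synonymous.
Codon 6: TTG Leu / CTC Leu — synonymous.
Codon 7: AGC Ser / TCA Ser — synonymous.
Codon 8: CAT His / TGG Trp — nonsynonymous.
Codon 9: TAC Tyr / ATT Ile — nonsynonymous.
Synonymous differences: 4.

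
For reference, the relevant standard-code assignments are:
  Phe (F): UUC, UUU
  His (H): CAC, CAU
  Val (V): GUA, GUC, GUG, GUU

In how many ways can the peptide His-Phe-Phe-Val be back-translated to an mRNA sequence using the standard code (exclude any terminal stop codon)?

32

His: 2 codons.
Phe: 2 codons.
Phe: 2 codons.
Val: 4 codons.
2 × 2 × 2 × 4 = 32.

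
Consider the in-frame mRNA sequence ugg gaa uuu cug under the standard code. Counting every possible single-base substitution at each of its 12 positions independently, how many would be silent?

6

Codon 1 (UGG, Trp): 0 synonymous substitutions.
Codon 2 (GAA, Glu): 1 synonymous substitution.
Codon 3 (UUU, Phe): 1 synonymous substitution.
Codon 4 (CUG, Leu): 4 synonymous substitutions.
Total: 0 + 1 + 1 + 4 = 6.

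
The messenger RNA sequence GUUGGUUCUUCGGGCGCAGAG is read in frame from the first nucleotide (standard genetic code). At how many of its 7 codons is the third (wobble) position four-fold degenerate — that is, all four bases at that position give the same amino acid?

6

Codon 1 GUU (Val): third position 4-fold.
Codon 2 GGU (Gly): third position 4-fold.
Codon 3 UCU (Ser): third position 4-fold.
Codon 4 UCG (Ser): third position 4-fold.
Codon 5 GGC (Gly): third position 4-fold.
Codon 6 GCA (Ala): third position 4-fold.
Codon 7 GAG (Glu): third position 2-fold.
Four-fold degenerate third positions: 6.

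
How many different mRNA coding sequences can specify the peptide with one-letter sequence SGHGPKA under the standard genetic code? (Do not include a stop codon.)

Ser: 6 codons.
Gly: 4 codons.
His: 2 codons.
Gly: 4 codons.
Pro: 4 codons.
Lys: 2 codons.
Ala: 4 codons.
6 × 4 × 2 × 4 × 4 × 2 × 4 = 6144.

6144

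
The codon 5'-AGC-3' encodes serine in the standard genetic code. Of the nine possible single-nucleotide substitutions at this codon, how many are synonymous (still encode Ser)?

1

Position 1: none → 0 synonymous.
Position 2: none → 0 synonymous.
Position 3: AGU → 1 synonymous.
Total: 0 + 0 + 1 = 1.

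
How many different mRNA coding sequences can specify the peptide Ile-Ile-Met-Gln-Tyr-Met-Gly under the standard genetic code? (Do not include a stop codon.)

144

Ile: 3 codons.
Ile: 3 codons.
Met: 1 codon.
Gln: 2 codons.
Tyr: 2 codons.
Met: 1 codon.
Gly: 4 codons.
3 × 3 × 1 × 2 × 2 × 1 × 4 = 144.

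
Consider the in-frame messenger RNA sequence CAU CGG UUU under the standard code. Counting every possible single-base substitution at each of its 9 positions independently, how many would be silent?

Codon 1 (CAU, His): 1 synonymous substitution.
Codon 2 (CGG, Arg): 4 synonymous substitutions.
Codon 3 (UUU, Phe): 1 synonymous substitution.
Total: 1 + 4 + 1 = 6.

6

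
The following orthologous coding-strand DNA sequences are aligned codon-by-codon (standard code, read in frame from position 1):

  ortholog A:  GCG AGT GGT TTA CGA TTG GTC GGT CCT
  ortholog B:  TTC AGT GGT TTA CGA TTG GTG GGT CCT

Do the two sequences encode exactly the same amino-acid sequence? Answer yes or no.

Codon 1: GCG Ala / TTC Phe — nonsynonymous.
Codon 2: AGT Ser / AGT Ser — identical.
Codon 3: GGT Gly / GGT Gly — identical.
Codon 4: TTA Leu / TTA Leu — identical.
Codon 5: CGA Arg / CGA Arg — identical.
Codon 6: TTG Leu / TTG Leu — identical.
Codon 7: GTC Val / GTG Val — synonymous.
Codon 8: GGT Gly / GGT Gly — identical.
Codon 9: CCT Pro / CCT Pro — identical.
Nonsynonymous differences: 1 → different protein.

no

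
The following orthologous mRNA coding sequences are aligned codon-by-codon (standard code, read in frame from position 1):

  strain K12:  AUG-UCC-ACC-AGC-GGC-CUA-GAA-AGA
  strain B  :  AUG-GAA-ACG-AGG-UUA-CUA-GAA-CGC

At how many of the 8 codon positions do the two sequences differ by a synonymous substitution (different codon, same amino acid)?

Codon 1: AUG Met / AUG Met — identical.
Codon 2: UCC Ser / GAA Glu — nonsynonymous.
Codon 3: ACC Thr / ACG Thr — synonymous.
Codon 4: AGC Ser / AGG Arg — nonsynonymous.
Codon 5: GGC Gly / UUA Leu — nonsynonymous.
Codon 6: CUA Leu / CUA Leu — identical.
Codon 7: GAA Glu / GAA Glu — identical.
Codon 8: AGA Arg / CGC Arg — synonymous.
Synonymous differences: 2.

2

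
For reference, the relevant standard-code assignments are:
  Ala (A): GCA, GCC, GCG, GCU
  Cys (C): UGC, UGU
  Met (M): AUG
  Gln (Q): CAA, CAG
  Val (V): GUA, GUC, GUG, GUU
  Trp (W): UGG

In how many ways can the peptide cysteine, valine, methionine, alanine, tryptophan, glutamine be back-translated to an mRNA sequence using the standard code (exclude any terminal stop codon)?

Cys: 2 codons.
Val: 4 codons.
Met: 1 codon.
Ala: 4 codons.
Trp: 1 codon.
Gln: 2 codons.
2 × 4 × 1 × 4 × 1 × 2 = 64.

64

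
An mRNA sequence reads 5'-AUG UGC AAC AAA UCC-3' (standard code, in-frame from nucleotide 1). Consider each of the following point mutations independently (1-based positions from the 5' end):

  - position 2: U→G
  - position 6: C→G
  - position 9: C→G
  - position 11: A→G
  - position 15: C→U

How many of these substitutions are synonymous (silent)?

Codon 1: AUG (Met) → AGG (Arg) — missense.
Codon 2: UGC (Cys) → UGG (Trp) — missense.
Codon 3: AAC (Asn) → AAG (Lys) — missense.
Codon 4: AAA (Lys) → AGA (Arg) — missense.
Codon 5: UCC (Ser) → UCU (Ser) — synonymous.
Synonymous: 1 of 5.

1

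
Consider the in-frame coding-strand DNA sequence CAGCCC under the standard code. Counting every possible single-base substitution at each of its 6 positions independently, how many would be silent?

4

Codon 1 (CAG, Gln): 1 synonymous substitution.
Codon 2 (CCC, Pro): 3 synonymous substitutions.
Total: 1 + 3 = 4.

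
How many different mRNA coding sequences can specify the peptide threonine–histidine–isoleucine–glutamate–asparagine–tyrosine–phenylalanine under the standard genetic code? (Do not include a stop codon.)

384

Thr: 4 codons.
His: 2 codons.
Ile: 3 codons.
Glu: 2 codons.
Asn: 2 codons.
Tyr: 2 codons.
Phe: 2 codons.
4 × 2 × 3 × 2 × 2 × 2 × 2 = 384.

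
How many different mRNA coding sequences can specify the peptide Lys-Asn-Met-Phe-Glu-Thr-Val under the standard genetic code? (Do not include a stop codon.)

Lys: 2 codons.
Asn: 2 codons.
Met: 1 codon.
Phe: 2 codons.
Glu: 2 codons.
Thr: 4 codons.
Val: 4 codons.
2 × 2 × 1 × 2 × 2 × 4 × 4 = 256.

256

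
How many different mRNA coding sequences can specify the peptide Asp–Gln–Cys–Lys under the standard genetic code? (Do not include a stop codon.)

16

Asp: 2 codons.
Gln: 2 codons.
Cys: 2 codons.
Lys: 2 codons.
2 × 2 × 2 × 2 = 16.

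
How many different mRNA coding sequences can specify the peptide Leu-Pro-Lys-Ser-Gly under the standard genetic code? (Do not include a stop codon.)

1152

Leu: 6 codons.
Pro: 4 codons.
Lys: 2 codons.
Ser: 6 codons.
Gly: 4 codons.
6 × 4 × 2 × 6 × 4 = 1152.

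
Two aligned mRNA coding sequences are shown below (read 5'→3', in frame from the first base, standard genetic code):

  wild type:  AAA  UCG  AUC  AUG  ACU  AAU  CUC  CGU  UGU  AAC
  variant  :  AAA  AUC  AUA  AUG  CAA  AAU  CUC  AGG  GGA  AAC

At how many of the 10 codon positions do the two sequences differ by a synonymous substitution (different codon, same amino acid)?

2

Codon 1: AAA Lys / AAA Lys — identical.
Codon 2: UCG Ser / AUC Ile — nonsynonymous.
Codon 3: AUC Ile / AUA Ile — synonymous.
Codon 4: AUG Met / AUG Met — identical.
Codon 5: ACU Thr / CAA Gln — nonsynonymous.
Codon 6: AAU Asn / AAU Asn — identical.
Codon 7: CUC Leu / CUC Leu — identical.
Codon 8: CGU Arg / AGG Arg — synonymous.
Codon 9: UGU Cys / GGA Gly — nonsynonymous.
Codon 10: AAC Asn / AAC Asn — identical.
Synonymous differences: 2.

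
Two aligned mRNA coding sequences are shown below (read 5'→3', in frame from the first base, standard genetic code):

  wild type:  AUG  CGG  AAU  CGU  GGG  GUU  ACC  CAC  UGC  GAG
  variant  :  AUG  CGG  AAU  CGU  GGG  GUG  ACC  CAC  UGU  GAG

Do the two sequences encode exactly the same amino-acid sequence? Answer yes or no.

Codon 1: AUG Met / AUG Met — identical.
Codon 2: CGG Arg / CGG Arg — identical.
Codon 3: AAU Asn / AAU Asn — identical.
Codon 4: CGU Arg / CGU Arg — identical.
Codon 5: GGG Gly / GGG Gly — identical.
Codon 6: GUU Val / GUG Val — synonymous.
Codon 7: ACC Thr / ACC Thr — identical.
Codon 8: CAC His / CAC His — identical.
Codon 9: UGC Cys / UGU Cys — synonymous.
Codon 10: GAG Glu / GAG Glu — identical.
Nonsynonymous differences: 0 → same protein.

yes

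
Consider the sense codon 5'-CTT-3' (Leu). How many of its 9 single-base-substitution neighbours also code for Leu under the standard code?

3

Position 1: none → 0 synonymous.
Position 2: none → 0 synonymous.
Position 3: CTC, CTA, CTG → 3 synonymous.
Total: 0 + 0 + 3 = 3.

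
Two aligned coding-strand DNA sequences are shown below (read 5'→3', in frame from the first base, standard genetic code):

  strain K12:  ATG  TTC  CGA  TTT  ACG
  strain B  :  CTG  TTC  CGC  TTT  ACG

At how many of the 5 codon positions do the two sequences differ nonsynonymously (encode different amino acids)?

1

Codon 1: ATG Met / CTG Leu — nonsynonymous.
Codon 2: TTC Phe / TTC Phe — identical.
Codon 3: CGA Arg / CGC Arg — synonymous.
Codon 4: TTT Phe / TTT Phe — identical.
Codon 5: ACG Thr / ACG Thr — identical.
Nonsynonymous differences: 1.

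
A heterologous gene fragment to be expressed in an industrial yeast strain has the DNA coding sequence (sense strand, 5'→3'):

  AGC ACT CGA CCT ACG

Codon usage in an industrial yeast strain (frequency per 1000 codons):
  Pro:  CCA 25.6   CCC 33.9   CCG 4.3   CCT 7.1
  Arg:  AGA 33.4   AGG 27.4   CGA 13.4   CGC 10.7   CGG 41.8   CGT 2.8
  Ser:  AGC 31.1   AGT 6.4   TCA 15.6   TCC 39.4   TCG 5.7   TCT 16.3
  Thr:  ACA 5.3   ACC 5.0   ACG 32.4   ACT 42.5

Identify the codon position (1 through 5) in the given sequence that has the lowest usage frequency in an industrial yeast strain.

4

Codon 1 AGC (Ser): 31.1 per 1000.
Codon 2 ACT (Thr): 42.5 per 1000.
Codon 3 CGA (Arg): 13.4 per 1000.
Codon 4 CCT (Pro): 7.1 per 1000.
Codon 5 ACG (Thr): 32.4 per 1000.
Lowest frequency is 7.1 at codon 4.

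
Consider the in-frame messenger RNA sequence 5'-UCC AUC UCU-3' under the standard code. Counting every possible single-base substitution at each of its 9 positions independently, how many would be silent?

Codon 1 (UCC, Ser): 3 synonymous substitutions.
Codon 2 (AUC, Ile): 2 synonymous substitutions.
Codon 3 (UCU, Ser): 3 synonymous substitutions.
Total: 3 + 2 + 3 = 8.

8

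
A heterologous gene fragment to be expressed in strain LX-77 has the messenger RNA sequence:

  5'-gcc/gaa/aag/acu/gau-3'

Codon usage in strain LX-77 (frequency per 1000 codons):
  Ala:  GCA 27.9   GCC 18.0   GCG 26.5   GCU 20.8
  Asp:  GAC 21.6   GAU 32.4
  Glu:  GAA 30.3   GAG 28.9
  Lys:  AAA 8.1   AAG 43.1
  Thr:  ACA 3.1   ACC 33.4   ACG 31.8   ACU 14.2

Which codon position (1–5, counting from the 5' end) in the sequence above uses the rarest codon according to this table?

4

Codon 1 GCC (Ala): 18.0 per 1000.
Codon 2 GAA (Glu): 30.3 per 1000.
Codon 3 AAG (Lys): 43.1 per 1000.
Codon 4 ACU (Thr): 14.2 per 1000.
Codon 5 GAU (Asp): 32.4 per 1000.
Lowest frequency is 14.2 at codon 4.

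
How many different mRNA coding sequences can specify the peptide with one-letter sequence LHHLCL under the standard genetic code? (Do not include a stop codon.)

1728

Leu: 6 codons.
His: 2 codons.
His: 2 codons.
Leu: 6 codons.
Cys: 2 codons.
Leu: 6 codons.
6 × 2 × 2 × 6 × 2 × 6 = 1728.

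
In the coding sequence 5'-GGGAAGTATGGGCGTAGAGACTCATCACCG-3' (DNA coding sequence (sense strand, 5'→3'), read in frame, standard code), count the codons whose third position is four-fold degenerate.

6

Codon 1 GGG (Gly): third position 4-fold.
Codon 2 AAG (Lys): third position 2-fold.
Codon 3 TAT (Tyr): third position 2-fold.
Codon 4 GGG (Gly): third position 4-fold.
Codon 5 CGT (Arg): third position 4-fold.
Codon 6 AGA (Arg): third position 2-fold.
Codon 7 GAC (Asp): third position 2-fold.
Codon 8 TCA (Ser): third position 4-fold.
Codon 9 TCA (Ser): third position 4-fold.
Codon 10 CCG (Pro): third position 4-fold.
Four-fold degenerate third positions: 6.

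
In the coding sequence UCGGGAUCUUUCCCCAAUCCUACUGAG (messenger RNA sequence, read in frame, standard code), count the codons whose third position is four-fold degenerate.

6

Codon 1 UCG (Ser): third position 4-fold.
Codon 2 GGA (Gly): third position 4-fold.
Codon 3 UCU (Ser): third position 4-fold.
Codon 4 UUC (Phe): third position 2-fold.
Codon 5 CCC (Pro): third position 4-fold.
Codon 6 AAU (Asn): third position 2-fold.
Codon 7 CCU (Pro): third position 4-fold.
Codon 8 ACU (Thr): third position 4-fold.
Codon 9 GAG (Glu): third position 2-fold.
Four-fold degenerate third positions: 6.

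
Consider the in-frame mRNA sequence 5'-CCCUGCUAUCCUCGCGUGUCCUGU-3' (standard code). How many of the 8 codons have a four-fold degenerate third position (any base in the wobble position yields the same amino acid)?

Codon 1 CCC (Pro): third position 4-fold.
Codon 2 UGC (Cys): third position 2-fold.
Codon 3 UAU (Tyr): third position 2-fold.
Codon 4 CCU (Pro): third position 4-fold.
Codon 5 CGC (Arg): third position 4-fold.
Codon 6 GUG (Val): third position 4-fold.
Codon 7 UCC (Ser): third position 4-fold.
Codon 8 UGU (Cys): third position 2-fold.
Four-fold degenerate third positions: 5.

5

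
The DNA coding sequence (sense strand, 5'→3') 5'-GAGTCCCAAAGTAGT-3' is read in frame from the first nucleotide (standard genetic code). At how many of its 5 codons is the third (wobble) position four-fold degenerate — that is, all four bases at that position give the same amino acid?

Codon 1 GAG (Glu): third position 2-fold.
Codon 2 TCC (Ser): third position 4-fold.
Codon 3 CAA (Gln): third position 2-fold.
Codon 4 AGT (Ser): third position 2-fold.
Codon 5 AGT (Ser): third position 2-fold.
Four-fold degenerate third positions: 1.

1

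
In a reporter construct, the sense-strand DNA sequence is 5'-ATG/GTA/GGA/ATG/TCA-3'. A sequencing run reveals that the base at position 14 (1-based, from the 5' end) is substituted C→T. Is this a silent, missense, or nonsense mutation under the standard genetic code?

Position 14 falls in codon 5: TCA → Ser.
After the substitution the codon is TTA → Leu.
Ser ≠ Leu, so this is a missense mutation.

missense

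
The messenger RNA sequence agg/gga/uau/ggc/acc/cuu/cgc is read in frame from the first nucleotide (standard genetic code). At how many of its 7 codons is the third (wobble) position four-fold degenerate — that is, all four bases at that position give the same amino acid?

5

Codon 1 AGG (Arg): third position 2-fold.
Codon 2 GGA (Gly): third position 4-fold.
Codon 3 UAU (Tyr): third position 2-fold.
Codon 4 GGC (Gly): third position 4-fold.
Codon 5 ACC (Thr): third position 4-fold.
Codon 6 CUU (Leu): third position 4-fold.
Codon 7 CGC (Arg): third position 4-fold.
Four-fold degenerate third positions: 5.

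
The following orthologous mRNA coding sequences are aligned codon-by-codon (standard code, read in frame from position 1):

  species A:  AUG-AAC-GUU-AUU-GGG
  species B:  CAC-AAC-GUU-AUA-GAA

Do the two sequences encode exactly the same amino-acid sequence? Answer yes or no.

Codon 1: AUG Met / CAC His — nonsynonymous.
Codon 2: AAC Asn / AAC Asn — identical.
Codon 3: GUU Val / GUU Val — identical.
Codon 4: AUU Ile / AUA Ile — synonymous.
Codon 5: GGG Gly / GAA Glu — nonsynonymous.
Nonsynonymous differences: 2 → different protein.

no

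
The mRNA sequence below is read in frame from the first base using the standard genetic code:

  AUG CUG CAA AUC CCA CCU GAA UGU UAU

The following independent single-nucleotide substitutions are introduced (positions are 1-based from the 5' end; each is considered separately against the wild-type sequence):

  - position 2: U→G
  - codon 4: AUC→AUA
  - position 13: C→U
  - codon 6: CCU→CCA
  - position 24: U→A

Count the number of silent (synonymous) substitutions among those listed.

Codon 1: AUG (Met) → AGG (Arg) — missense.
Codon 4: AUC (Ile) → AUA (Ile) — synonymous.
Codon 5: CCA (Pro) → UCA (Ser) — missense.
Codon 6: CCU (Pro) → CCA (Pro) — synonymous.
Codon 8: UGU (Cys) → UGA (Stop) — nonsense.
Synonymous: 2 of 5.

2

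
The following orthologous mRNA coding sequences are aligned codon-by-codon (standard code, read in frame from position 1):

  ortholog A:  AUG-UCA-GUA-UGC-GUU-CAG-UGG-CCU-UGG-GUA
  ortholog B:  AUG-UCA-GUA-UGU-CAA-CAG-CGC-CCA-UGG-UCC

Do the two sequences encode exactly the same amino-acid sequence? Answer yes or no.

no

Codon 1: AUG Met / AUG Met — identical.
Codon 2: UCA Ser / UCA Ser — identical.
Codon 3: GUA Val / GUA Val — identical.
Codon 4: UGC Cys / UGU Cys — synonymous.
Codon 5: GUU Val / CAA Gln — nonsynonymous.
Codon 6: CAG Gln / CAG Gln — identical.
Codon 7: UGG Trp / CGC Arg — nonsynonymous.
Codon 8: CCU Pro / CCA Pro — synonymous.
Codon 9: UGG Trp / UGG Trp — identical.
Codon 10: GUA Val / UCC Ser — nonsynonymous.
Nonsynonymous differences: 3 → different protein.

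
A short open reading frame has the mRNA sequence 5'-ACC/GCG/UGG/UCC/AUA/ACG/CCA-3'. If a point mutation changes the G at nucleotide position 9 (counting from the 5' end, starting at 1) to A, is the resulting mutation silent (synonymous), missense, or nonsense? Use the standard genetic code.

Position 9 falls in codon 3: UGG → Trp.
After the substitution the codon is UGA → Stop.
The new codon is a stop codon, so this is a nonsense mutation.

nonsense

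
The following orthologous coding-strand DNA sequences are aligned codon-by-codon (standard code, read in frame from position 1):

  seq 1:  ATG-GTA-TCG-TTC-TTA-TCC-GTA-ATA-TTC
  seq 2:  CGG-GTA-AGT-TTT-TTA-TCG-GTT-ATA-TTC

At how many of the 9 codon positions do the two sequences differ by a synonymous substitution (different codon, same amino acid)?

Codon 1: ATG Met / CGG Arg — nonsynonymous.
Codon 2: GTA Val / GTA Val — identical.
Codon 3: TCG Ser / AGT Ser — synonymous.
Codon 4: TTC Phe / TTT Phe — synonymous.
Codon 5: TTA Leu / TTA Leu — identical.
Codon 6: TCC Ser / TCG Ser — synonymous.
Codon 7: GTA Val / GTT Val — synonymous.
Codon 8: ATA Ile / ATA Ile — identical.
Codon 9: TTC Phe / TTC Phe — identical.
Synonymous differences: 4.

4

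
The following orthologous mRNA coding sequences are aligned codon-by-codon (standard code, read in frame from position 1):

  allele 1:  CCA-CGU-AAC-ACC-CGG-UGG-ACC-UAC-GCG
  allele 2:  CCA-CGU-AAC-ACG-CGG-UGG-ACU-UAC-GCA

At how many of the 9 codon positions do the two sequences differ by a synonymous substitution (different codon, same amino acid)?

Codon 1: CCA Pro / CCA Pro — identical.
Codon 2: CGU Arg / CGU Arg — identical.
Codon 3: AAC Asn / AAC Asn — identical.
Codon 4: ACC Thr / ACG Thr — synonymous.
Codon 5: CGG Arg / CGG Arg — identical.
Codon 6: UGG Trp / UGG Trp — identical.
Codon 7: ACC Thr / ACU Thr — synonymous.
Codon 8: UAC Tyr / UAC Tyr — identical.
Codon 9: GCG Ala / GCA Ala — synonymous.
Synonymous differences: 3.

3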